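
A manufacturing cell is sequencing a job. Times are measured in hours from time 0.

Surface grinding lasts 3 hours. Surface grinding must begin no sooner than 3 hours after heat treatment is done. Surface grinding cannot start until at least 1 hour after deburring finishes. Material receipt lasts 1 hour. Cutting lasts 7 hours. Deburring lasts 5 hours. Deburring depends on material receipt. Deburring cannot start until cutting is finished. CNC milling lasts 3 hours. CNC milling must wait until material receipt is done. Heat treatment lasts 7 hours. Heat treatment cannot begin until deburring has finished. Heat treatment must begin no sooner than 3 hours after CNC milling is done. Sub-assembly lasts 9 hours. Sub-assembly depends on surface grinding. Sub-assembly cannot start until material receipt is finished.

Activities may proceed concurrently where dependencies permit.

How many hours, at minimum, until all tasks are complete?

34

Cutting can start immediately at hour 0; it finishes at hour 7.
Nothing blocks material receipt, so it runs from hour 0 to hour 1.
CNC milling waits on material receipt (finishes hour 1), so it starts at hour 1 and finishes at 1 + 3 = hour 4.
For deburring: material receipt (finishes hour 1); cutting (finishes hour 7). Taking the maximum gives a start of hour 7, and it finishes at 7 + 5 = hour 12.
Heat treatment cannot start until deburring (finishes hour 12); CNC milling (finishes hour 4, plus 3-hour gap → hour 7). The controlling bound is hour 12, so heat treatment finishes at 12 + 7 = hour 19.
Surface grinding has to wait for heat treatment (finishes hour 19, plus 3-hour gap → hour 22); deburring (finishes hour 12, plus 1-hour gap → hour 13). The latest of these is hour 22, so surface grinding runs hour 22 to 22 + 3 = hour 25.
Sub-assembly cannot start until surface grinding (finishes hour 25); material receipt (finishes hour 1). The controlling bound is hour 25, so sub-assembly finishes at 25 + 9 = hour 34.
All tasks are finished once the last one completes. Finish times: Material receipt at 1, Cutting at 7, Deburring at 12, CNC milling at 4, Heat treatment at 19, Surface grinding at 25, Sub-assembly at 34. The latest is hour 34.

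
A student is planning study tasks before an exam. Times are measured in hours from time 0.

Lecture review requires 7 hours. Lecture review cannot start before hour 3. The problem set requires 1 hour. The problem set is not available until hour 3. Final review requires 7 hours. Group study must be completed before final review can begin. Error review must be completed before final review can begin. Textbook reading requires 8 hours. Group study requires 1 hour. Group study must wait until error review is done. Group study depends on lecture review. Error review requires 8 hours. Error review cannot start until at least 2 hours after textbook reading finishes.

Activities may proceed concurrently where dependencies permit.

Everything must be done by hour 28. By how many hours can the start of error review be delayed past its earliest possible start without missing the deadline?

2

Textbook reading can start immediately at hour 0; it finishes at hour 8.
Error review cannot begin until textbook reading (finishes hour 8, plus 2-hour gap → hour 10). It runs from hour 10 to 10 + 8 = hour 18.

Working backward from the deadline:
Final review must finish by hour 28; it takes 7 hours, so it must start by 28 − 7 = hour 21.
Group study must finish before final review (must start by hour 21). With a 1-hour duration, group study must start by 21 − 1 = hour 20.
Error review feeds group study (must start by hour 20); final review (must start by hour 21). Taking the minimum, error review must finish by hour 20 and start by 20 − 8 = hour 12.
So error review can start as early as hour 10 and as late as hour 12, giving 12 − 10 = 2 hours of slack.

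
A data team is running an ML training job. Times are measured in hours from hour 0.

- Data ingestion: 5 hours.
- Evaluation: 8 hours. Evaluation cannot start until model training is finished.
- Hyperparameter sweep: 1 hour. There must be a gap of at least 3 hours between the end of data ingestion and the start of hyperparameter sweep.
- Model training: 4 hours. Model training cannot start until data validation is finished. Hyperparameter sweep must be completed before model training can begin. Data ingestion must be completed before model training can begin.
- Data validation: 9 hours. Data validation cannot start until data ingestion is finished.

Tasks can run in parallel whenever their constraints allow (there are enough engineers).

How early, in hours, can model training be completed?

Data ingestion has no prerequisites, so it starts at hour 0 and finishes at hour 5.
Hyperparameter sweep waits on data ingestion (finishes hour 5, plus 3-hour gap → hour 8), so it starts at hour 8 and finishes at 8 + 1 = hour 9.
Data validation waits on data ingestion (finishes hour 5), so it starts at hour 5 and finishes at 5 + 9 = hour 14.
Model training cannot start until data validation (finishes hour 14); hyperparameter sweep (finishes hour 9); data ingestion (finishes hour 5). The controlling bound is hour 14, so model training finishes at 14 + 4 = hour 18.

18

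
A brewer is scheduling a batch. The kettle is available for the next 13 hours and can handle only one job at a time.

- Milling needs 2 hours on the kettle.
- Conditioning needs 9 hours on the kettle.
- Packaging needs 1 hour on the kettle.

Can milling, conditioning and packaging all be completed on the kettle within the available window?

Yes

Running back to back, the jobs need 2 + 9 + 1 = 12 hours on the kettle.
Since 12 ≤ 13, they fit within the window.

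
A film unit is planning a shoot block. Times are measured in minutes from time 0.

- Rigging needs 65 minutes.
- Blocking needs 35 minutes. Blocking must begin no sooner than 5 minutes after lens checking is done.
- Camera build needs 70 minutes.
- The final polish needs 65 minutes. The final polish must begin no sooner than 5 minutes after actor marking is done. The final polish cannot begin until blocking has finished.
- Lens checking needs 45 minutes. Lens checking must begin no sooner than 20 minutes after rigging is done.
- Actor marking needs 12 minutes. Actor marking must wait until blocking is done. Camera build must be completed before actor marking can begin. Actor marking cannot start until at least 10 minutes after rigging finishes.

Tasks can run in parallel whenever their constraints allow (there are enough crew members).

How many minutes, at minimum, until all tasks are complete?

Camera build can start immediately at minute 0; it finishes at minute 70.
Nothing blocks rigging, so it runs from minute 0 to minute 65.
Lens checking waits on rigging (finishes minute 65, plus 20-minute gap → minute 85), so it starts at minute 85 and finishes at 85 + 45 = minute 130.
Blocking cannot begin until lens checking (finishes minute 130, plus 5-minute gap → minute 135). It runs from minute 135 to 135 + 35 = minute 170.
Actor marking needs all of blocking (finishes minute 170); camera build (finishes minute 70); rigging (finishes minute 65, plus 10-minute gap → minute 75). That puts its earliest start at minute 170; it finishes at 170 + 12 = minute 182.
The final polish needs all of actor marking (finishes minute 182, plus 5-minute gap → minute 187); blocking (finishes minute 170). That puts its earliest start at minute 187; it finishes at 187 + 65 = minute 252.
All tasks are finished once the last one completes. Finish times: Rigging at 65, Camera build at 70, Lens checking at 130, Blocking at 170, Actor marking at 182, The final polish at 252. The latest is minute 252.

252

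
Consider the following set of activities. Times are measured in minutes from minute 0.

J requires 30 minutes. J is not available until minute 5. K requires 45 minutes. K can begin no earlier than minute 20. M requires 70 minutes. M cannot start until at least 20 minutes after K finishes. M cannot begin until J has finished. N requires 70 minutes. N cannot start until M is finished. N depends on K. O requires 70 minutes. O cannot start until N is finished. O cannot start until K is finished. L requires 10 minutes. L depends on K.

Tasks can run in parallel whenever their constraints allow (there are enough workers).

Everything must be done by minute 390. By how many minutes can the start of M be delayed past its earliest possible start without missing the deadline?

95

K waits on its own release at minute 20, so it starts at minute 20 and finishes at 20 + 45 = minute 65.
J waits on its own release at minute 5, so it starts at minute 5 and finishes at 5 + 30 = minute 35.
For M: K (finishes minute 65, plus 20-minute gap → minute 85); J (finishes minute 35). Taking the maximum gives a start of minute 85, and it finishes at 85 + 70 = minute 155.

Working backward from the deadline:
O has no dependents, so it just needs to finish by minute 390. Starting by 390 − 70 = minute 320 achieves that.
N must finish before O (must start by minute 320). With a 70-minute duration, N must start by 320 − 70 = minute 250.
Since N (must start by minute 250) depends on it, M must finish by minute 250. Backing off its 70-minute duration gives a latest start of minute 180.
So M can start as early as minute 85 and as late as minute 180, giving 180 − 85 = 95 minutes of slack.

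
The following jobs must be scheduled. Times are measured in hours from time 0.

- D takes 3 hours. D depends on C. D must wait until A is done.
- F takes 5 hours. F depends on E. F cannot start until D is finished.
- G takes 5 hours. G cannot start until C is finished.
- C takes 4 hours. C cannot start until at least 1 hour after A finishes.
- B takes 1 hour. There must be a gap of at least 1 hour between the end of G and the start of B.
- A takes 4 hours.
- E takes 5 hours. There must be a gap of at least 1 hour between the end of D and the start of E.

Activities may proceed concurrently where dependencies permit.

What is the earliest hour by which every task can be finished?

23

A can start immediately at hour 0; it finishes at hour 4.
After A (finishes hour 4, plus 1-hour gap → hour 5), C can start at hour 5 and finishes at hour 9.
G waits on C (finishes hour 9), so it starts at hour 9 and finishes at 9 + 5 = hour 14.
B cannot begin until G (finishes hour 14, plus 1-hour gap → hour 15). It runs from hour 15 to 15 + 1 = hour 16.
D has to wait for C (finishes hour 9); A (finishes hour 4). The latest of these is hour 9, so D runs hour 9 to 9 + 3 = hour 12.
E cannot begin until D (finishes hour 12, plus 1-hour gap → hour 13). It runs from hour 13 to 13 + 5 = hour 18.
For F: E (finishes hour 18); D (finishes hour 12). Taking the maximum gives a start of hour 18, and it finishes at 18 + 5 = hour 23.
All tasks are finished once the last one completes. Finish times: A at 4, B at 16, C at 9, D at 12, E at 18, F at 23, G at 14. The latest is hour 23.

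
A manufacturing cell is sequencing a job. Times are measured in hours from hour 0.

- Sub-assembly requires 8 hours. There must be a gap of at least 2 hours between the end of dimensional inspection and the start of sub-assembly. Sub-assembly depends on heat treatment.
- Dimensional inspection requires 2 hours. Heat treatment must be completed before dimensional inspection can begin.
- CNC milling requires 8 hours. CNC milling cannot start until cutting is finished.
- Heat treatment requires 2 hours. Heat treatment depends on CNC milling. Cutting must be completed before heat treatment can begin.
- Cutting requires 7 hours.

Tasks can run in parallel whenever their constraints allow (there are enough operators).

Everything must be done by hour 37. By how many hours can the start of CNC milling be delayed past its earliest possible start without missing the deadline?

Nothing blocks cutting, so it runs from hour 0 to hour 7.
After cutting (finishes hour 7), CNC milling can start at hour 7 and finishes at hour 15.

Working backward from the deadline:
Nothing follows sub-assembly; the deadline of hour 37 is its only limit. It must start by 37 − 8 = hour 29.
Dimensional inspection has to be done before sub-assembly (must start by hour 29, minus 2-hour gap → hour 27). That means finishing by hour 27, i.e. starting by 27 − 2 = hour 25.
Heat treatment must finish in time for dimensional inspection (must start by hour 25); sub-assembly (must start by hour 29). The tightest is hour 25, so heat treatment must start by 25 − 2 = hour 23.
Since heat treatment (must start by hour 23) depends on it, CNC milling must finish by hour 23. Backing off its 8-hour duration gives a latest start of hour 15.
So CNC milling can start as early as hour 7 and as late as hour 15, giving 15 − 7 = 8 hours of slack.

8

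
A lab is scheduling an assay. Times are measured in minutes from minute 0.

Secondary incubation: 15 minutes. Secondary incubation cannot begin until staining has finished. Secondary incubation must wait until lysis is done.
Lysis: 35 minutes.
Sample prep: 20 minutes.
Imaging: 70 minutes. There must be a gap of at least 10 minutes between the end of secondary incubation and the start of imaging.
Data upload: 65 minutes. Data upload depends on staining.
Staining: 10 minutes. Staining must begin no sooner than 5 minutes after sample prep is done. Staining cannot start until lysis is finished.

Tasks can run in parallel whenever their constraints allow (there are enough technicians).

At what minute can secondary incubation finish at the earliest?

Lysis can start immediately at minute 0; it finishes at minute 35.
Nothing blocks sample prep, so it runs from minute 0 to minute 20.
Staining has to wait for sample prep (finishes minute 20, plus 5-minute gap → minute 25); lysis (finishes minute 35). The latest of these is minute 35, so staining runs minute 35 to 35 + 10 = minute 45.
For secondary incubation: staining (finishes minute 45); lysis (finishes minute 35). Taking the maximum gives a start of minute 45, and it finishes at 45 + 15 = minute 60.

60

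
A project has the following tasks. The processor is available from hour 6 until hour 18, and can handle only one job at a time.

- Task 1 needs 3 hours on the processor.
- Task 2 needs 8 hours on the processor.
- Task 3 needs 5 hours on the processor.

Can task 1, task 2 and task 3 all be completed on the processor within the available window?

No

The processor window is 18 − 6 = 12 hours.
Running back to back, the jobs need 3 + 8 + 5 = 16 hours on the processor.
Since 16 > 12, they cannot all fit.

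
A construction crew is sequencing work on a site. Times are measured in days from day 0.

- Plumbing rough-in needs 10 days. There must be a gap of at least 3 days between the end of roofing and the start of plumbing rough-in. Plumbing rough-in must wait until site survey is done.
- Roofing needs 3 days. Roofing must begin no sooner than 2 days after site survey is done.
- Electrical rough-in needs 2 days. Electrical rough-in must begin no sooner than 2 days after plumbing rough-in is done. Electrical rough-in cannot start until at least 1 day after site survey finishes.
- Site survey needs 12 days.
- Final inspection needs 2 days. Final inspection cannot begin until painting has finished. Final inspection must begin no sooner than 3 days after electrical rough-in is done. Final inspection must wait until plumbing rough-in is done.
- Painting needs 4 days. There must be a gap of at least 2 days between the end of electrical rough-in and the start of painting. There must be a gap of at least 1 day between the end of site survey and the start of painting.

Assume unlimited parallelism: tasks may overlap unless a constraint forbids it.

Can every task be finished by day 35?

Site survey has no prerequisites, so it starts at day 0 and finishes at day 12.
Roofing cannot begin until site survey (finishes day 12, plus 2-day gap → day 14). It runs from day 14 to 14 + 3 = day 17.
For plumbing rough-in: roofing (finishes day 17, plus 3-day gap → day 20); site survey (finishes day 12). Taking the maximum gives a start of day 20, and it finishes at 20 + 10 = day 30.
Electrical rough-in needs all of plumbing rough-in (finishes day 30, plus 2-day gap → day 32); site survey (finishes day 12, plus 1-day gap → day 13). That puts its earliest start at day 32; it finishes at 32 + 2 = day 34.
For painting: electrical rough-in (finishes day 34, plus 2-day gap → day 36); site survey (finishes day 12, plus 1-day gap → day 13). Taking the maximum gives a start of day 36, and it finishes at 36 + 4 = day 40.
Final inspection cannot start until painting (finishes day 40); electrical rough-in (finishes day 34, plus 3-day gap → day 37); plumbing rough-in (finishes day 30). The controlling bound is day 40, so final inspection finishes at 40 + 2 = day 42.
The earliest everything can be done is day 42, which is after the deadline of 35, so it is not possible.

No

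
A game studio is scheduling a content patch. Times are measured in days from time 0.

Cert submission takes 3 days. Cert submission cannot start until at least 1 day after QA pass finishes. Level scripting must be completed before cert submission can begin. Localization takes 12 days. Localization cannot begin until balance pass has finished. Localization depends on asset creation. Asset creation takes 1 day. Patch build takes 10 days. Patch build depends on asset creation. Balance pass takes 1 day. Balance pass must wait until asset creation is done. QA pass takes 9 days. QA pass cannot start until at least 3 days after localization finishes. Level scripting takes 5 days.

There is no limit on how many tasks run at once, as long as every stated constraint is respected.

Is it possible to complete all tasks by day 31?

Yes

Level scripting has no prerequisites, so it starts at day 0 and finishes at day 5.
Asset creation can start immediately at day 0; it finishes at day 1.
After asset creation (finishes day 1), patch build can start at day 1 and finishes at day 11.
Balance pass waits on asset creation (finishes day 1), so it starts at day 1 and finishes at 1 + 1 = day 2.
Localization cannot start until balance pass (finishes day 2); asset creation (finishes day 1). The controlling bound is day 2, so localization finishes at 2 + 12 = day 14.
After localization (finishes day 14, plus 3-day gap → day 17), QA pass can start at day 17 and finishes at day 26.
For cert submission: QA pass (finishes day 26, plus 1-day gap → day 27); level scripting (finishes day 5). Taking the maximum gives a start of day 27, and it finishes at 27 + 3 = day 30.
Every task is finished by day 30, which is no later than the deadline of 31, so the schedule is feasible.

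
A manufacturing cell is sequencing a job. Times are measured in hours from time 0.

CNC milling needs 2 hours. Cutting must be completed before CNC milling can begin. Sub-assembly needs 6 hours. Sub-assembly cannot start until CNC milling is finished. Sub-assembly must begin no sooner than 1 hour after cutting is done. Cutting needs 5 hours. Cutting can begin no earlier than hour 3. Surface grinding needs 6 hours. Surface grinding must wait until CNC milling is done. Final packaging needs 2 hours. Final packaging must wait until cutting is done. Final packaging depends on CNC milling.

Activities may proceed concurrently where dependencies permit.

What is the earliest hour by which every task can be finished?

Cutting waits on its own release at hour 3, so it starts at hour 3 and finishes at 3 + 5 = hour 8.
CNC milling cannot begin until cutting (finishes hour 8). It runs from hour 8 to 8 + 2 = hour 10.
Final packaging needs all of cutting (finishes hour 8); CNC milling (finishes hour 10). That puts its earliest start at hour 10; it finishes at 10 + 2 = hour 12.
Sub-assembly cannot start until CNC milling (finishes hour 10); cutting (finishes hour 8, plus 1-hour gap → hour 9). The controlling bound is hour 10, so sub-assembly finishes at 10 + 6 = hour 16.
After CNC milling (finishes hour 10), surface grinding can start at hour 10 and finishes at hour 16.
All tasks are finished once the last one completes. Finish times: Cutting at 8, CNC milling at 10, Surface grinding at 16, Sub-assembly at 16, Final packaging at 12. The latest is hour 16.

16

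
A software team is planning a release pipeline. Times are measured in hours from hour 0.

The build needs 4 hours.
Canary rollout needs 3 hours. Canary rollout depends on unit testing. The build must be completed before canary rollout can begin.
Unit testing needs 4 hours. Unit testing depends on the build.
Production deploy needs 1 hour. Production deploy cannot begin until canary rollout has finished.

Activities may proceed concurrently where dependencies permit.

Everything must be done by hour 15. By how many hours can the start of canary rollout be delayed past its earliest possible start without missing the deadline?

3

The build can start immediately at hour 0; it finishes at hour 4.
Unit testing cannot begin until the build (finishes hour 4). It runs from hour 4 to 4 + 4 = hour 8.
Canary rollout has to wait for unit testing (finishes hour 8); the build (finishes hour 4). The latest of these is hour 8, so canary rollout runs hour 8 to 8 + 3 = hour 11.

Working backward from the deadline:
Production deploy must finish by hour 15; it takes 1 hour, so it must start by 15 − 1 = hour 14.
Canary rollout must finish before production deploy (must start by hour 14). With a 3-hour duration, canary rollout must start by 14 − 3 = hour 11.
So canary rollout can start as early as hour 8 and as late as hour 11, giving 11 − 8 = 3 hours of slack.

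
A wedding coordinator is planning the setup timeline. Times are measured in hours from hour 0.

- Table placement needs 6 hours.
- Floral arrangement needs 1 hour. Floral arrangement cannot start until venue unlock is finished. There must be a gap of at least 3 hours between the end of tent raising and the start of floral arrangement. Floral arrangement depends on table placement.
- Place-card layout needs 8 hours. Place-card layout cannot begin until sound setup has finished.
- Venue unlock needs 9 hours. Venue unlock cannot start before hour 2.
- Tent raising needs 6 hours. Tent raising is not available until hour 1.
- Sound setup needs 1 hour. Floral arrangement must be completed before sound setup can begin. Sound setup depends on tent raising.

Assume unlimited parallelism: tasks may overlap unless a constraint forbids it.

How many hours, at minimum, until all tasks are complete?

Nothing blocks table placement, so it runs from hour 0 to hour 6.
Tent raising cannot begin until its own release at hour 1. It runs from hour 1 to 1 + 6 = hour 7.
After its own release at hour 2, venue unlock can start at hour 2 and finishes at hour 11.
Floral arrangement has to wait for venue unlock (finishes hour 11); tent raising (finishes hour 7, plus 3-hour gap → hour 10); table placement (finishes hour 6). The latest of these is hour 11, so floral arrangement runs hour 11 to 11 + 1 = hour 12.
Sound setup cannot start until floral arrangement (finishes hour 12); tent raising (finishes hour 7). The controlling bound is hour 12, so sound setup finishes at 12 + 1 = hour 13.
After sound setup (finishes hour 13), place-card layout can start at hour 13 and finishes at hour 21.
All tasks are finished once the last one completes. Finish times: Venue unlock at 11, Tent raising at 7, Table placement at 6, Floral arrangement at 12, Sound setup at 13, Place-card layout at 21. The latest is hour 21.

21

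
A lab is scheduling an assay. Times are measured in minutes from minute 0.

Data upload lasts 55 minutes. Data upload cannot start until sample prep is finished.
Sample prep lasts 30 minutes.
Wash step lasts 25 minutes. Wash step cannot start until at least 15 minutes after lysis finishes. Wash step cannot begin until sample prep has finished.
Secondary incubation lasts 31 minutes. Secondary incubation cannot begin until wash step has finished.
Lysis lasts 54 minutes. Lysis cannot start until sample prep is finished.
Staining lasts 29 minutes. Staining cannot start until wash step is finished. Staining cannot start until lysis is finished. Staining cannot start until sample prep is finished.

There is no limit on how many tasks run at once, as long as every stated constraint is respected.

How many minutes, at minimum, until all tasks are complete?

Nothing blocks sample prep, so it runs from minute 0 to minute 30.
Data upload waits on sample prep (finishes minute 30), so it starts at minute 30 and finishes at 30 + 55 = minute 85.
Lysis waits on sample prep (finishes minute 30), so it starts at minute 30 and finishes at 30 + 54 = minute 84.
Wash step cannot start until lysis (finishes minute 84, plus 15-minute gap → minute 99); sample prep (finishes minute 30). The controlling bound is minute 99, so wash step finishes at 99 + 25 = minute 124.
Secondary incubation waits on wash step (finishes minute 124), so it starts at minute 124 and finishes at 124 + 31 = minute 155.
For staining: wash step (finishes minute 124); lysis (finishes minute 84); sample prep (finishes minute 30). Taking the maximum gives a start of minute 124, and it finishes at 124 + 29 = minute 153.
All tasks are finished once the last one completes. Finish times: Sample prep at 30, Lysis at 84, Wash step at 124, Staining at 153, Secondary incubation at 155, Data upload at 85. The latest is minute 155.

155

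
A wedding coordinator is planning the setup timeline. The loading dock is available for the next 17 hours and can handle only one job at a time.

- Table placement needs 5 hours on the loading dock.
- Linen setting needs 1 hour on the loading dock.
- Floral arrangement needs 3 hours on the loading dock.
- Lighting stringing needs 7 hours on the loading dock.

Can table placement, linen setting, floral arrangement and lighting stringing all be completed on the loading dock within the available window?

Yes

Running back to back, the jobs need 5 + 1 + 3 + 7 = 16 hours on the loading dock.
Since 16 ≤ 17, they fit within the window.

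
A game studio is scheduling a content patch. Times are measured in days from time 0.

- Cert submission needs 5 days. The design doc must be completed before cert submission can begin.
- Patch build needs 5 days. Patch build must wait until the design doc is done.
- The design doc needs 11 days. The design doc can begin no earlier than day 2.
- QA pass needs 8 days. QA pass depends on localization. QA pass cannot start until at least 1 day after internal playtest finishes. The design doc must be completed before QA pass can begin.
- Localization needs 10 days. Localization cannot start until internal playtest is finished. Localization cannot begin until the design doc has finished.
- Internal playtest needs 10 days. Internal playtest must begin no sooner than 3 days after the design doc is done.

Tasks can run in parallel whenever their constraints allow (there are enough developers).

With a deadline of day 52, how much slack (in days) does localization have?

8

The design doc cannot begin until its own release at day 2. It runs from day 2 to 2 + 11 = day 13.
Internal playtest cannot begin until the design doc (finishes day 13, plus 3-day gap → day 16). It runs from day 16 to 16 + 10 = day 26.
Localization has to wait for internal playtest (finishes day 26); the design doc (finishes day 13). The latest of these is day 26, so localization runs day 26 to 26 + 10 = day 36.

Working backward from the deadline:
QA pass must finish by day 52; it takes 8 days, so it must start by 52 − 8 = day 44.
Localization must finish before QA pass (must start by day 44). With a 10-day duration, localization must start by 44 − 10 = day 34.
So localization can start as early as day 26 and as late as day 34, giving 34 − 26 = 8 days of slack.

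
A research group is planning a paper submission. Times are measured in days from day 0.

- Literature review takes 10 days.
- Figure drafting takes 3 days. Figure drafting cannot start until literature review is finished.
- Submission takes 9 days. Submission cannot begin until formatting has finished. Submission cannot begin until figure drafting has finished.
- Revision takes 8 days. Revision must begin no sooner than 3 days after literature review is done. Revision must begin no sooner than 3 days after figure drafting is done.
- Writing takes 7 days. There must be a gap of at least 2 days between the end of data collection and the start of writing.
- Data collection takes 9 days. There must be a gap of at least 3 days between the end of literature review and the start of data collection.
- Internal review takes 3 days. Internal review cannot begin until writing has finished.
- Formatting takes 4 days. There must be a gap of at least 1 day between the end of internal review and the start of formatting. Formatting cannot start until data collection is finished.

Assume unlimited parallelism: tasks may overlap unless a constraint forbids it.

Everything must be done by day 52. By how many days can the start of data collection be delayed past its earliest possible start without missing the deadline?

Nothing blocks literature review, so it runs from day 0 to day 10.
Data collection waits on literature review (finishes day 10, plus 3-day gap → day 13), so it starts at day 13 and finishes at 13 + 9 = day 22.

Working backward from the deadline:
Submission has no dependents, so it just needs to finish by day 52. Starting by 52 − 9 = day 43 achieves that.
Formatting must finish before submission (must start by day 43). With a 4-day duration, formatting must start by 43 − 4 = day 39.
Since formatting (must start by day 39, minus 1-day gap → day 38) depends on it, internal review must finish by day 38. Backing off its 3-day duration gives a latest start of day 35.
Since internal review (must start by day 35) depends on it, writing must finish by day 35. Backing off its 7-day duration gives a latest start of day 28.
Data collection has several dependents: writing (must start by day 28, minus 2-day gap → day 26); formatting (must start by day 39). The earliest of those limits is day 26, so data collection must start by 26 − 9 = day 17.
So data collection can start as early as day 13 and as late as day 17, giving 17 − 13 = 4 days of slack.

4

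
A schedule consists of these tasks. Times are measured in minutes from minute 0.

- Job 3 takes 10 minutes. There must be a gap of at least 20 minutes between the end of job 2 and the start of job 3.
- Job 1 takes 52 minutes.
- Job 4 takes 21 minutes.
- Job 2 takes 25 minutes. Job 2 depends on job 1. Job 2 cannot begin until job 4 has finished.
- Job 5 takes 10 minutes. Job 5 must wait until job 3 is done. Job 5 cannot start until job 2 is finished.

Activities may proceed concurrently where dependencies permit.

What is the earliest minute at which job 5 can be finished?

117

Job 4 has no prerequisites, so it starts at minute 0 and finishes at minute 21.
Nothing blocks job 1, so it runs from minute 0 to minute 52.
Job 2 cannot start until job 1 (finishes minute 52); job 4 (finishes minute 21). The controlling bound is minute 52, so job 2 finishes at 52 + 25 = minute 77.
Job 3 waits on job 2 (finishes minute 77, plus 20-minute gap → minute 97), so it starts at minute 97 and finishes at 97 + 10 = minute 107.
Job 5 cannot start until job 3 (finishes minute 107); job 2 (finishes minute 77). The controlling bound is minute 107, so job 5 finishes at 107 + 10 = minute 117.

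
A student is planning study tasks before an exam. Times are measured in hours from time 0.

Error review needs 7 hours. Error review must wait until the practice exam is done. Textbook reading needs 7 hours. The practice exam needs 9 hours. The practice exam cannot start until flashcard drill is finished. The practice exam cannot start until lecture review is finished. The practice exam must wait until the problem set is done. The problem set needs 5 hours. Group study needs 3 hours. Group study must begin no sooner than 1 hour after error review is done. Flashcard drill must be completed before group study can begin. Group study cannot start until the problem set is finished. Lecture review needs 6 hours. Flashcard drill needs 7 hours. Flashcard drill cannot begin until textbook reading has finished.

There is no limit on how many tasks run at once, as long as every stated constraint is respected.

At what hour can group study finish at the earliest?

The problem set can start immediately at hour 0; it finishes at hour 5.
Nothing blocks lecture review, so it runs from hour 0 to hour 6.
Nothing blocks textbook reading, so it runs from hour 0 to hour 7.
Flashcard drill cannot begin until textbook reading (finishes hour 7). It runs from hour 7 to 7 + 7 = hour 14.
For the practice exam: flashcard drill (finishes hour 14); lecture review (finishes hour 6); the problem set (finishes hour 5). Taking the maximum gives a start of hour 14, and it finishes at 14 + 9 = hour 23.
Error review cannot begin until the practice exam (finishes hour 23). It runs from hour 23 to 23 + 7 = hour 30.
Group study needs all of error review (finishes hour 30, plus 1-hour gap → hour 31); flashcard drill (finishes hour 14); the problem set (finishes hour 5). That puts its earliest start at hour 31; it finishes at 31 + 3 = hour 34.

34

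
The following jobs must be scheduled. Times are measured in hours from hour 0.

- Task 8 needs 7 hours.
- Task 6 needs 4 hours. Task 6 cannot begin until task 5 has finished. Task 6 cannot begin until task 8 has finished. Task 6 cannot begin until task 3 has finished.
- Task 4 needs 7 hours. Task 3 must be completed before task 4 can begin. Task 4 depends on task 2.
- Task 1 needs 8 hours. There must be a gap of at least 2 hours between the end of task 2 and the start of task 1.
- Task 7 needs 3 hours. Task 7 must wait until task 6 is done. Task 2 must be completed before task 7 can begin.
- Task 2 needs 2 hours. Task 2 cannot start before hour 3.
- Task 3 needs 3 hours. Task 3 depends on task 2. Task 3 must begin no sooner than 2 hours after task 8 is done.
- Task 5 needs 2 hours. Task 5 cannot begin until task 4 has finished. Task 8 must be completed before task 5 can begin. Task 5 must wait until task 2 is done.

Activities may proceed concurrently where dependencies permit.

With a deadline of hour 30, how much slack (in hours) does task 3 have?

2

Task 8 can start immediately at hour 0; it finishes at hour 7.
Task 2 cannot begin until its own release at hour 3. It runs from hour 3 to 3 + 2 = hour 5.
Task 3 needs all of task 2 (finishes hour 5); task 8 (finishes hour 7, plus 2-hour gap → hour 9). That puts its earliest start at hour 9; it finishes at 9 + 3 = hour 12.

Working backward from the deadline:
Task 7 must finish by hour 30; it takes 3 hours, so it must start by 30 − 3 = hour 27.
Since task 7 (must start by hour 27) depends on it, task 6 must finish by hour 27. Backing off its 4-hour duration gives a latest start of hour 23.
Task 5 feeds into task 6 (must start by hour 23); so task 5 must finish by hour 23 and therefore start by hour 21.
Task 4 must finish before task 5 (must start by hour 21). With a 7-hour duration, task 4 must start by 21 − 7 = hour 14.
Task 3 feeds task 4 (must start by hour 14); task 6 (must start by hour 23). Taking the minimum, task 3 must finish by hour 14 and start by 14 − 3 = hour 11.
So task 3 can start as early as hour 9 and as late as hour 11, giving 11 − 9 = 2 hours of slack.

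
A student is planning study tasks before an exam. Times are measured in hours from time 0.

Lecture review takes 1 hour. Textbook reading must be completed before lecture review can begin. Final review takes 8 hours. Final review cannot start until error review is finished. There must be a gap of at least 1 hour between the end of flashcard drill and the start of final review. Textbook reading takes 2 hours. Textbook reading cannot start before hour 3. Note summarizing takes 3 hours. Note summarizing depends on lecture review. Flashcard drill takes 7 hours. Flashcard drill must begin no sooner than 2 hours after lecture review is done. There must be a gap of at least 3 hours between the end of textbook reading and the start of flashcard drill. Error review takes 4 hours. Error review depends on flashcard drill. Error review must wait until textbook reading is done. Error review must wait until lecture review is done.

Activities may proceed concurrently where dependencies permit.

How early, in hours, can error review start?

After its own release at hour 3, textbook reading can start at hour 3 and finishes at hour 5.
Lecture review cannot begin until textbook reading (finishes hour 5). It runs from hour 5 to 5 + 1 = hour 6.
Flashcard drill cannot start until lecture review (finishes hour 6, plus 2-hour gap → hour 8); textbook reading (finishes hour 5, plus 3-hour gap → hour 8). The controlling bound is hour 8, so flashcard drill finishes at 8 + 7 = hour 15.
Error review waits on flashcard drill (finishes hour 15); textbook reading (finishes hour 5); lecture review (finishes hour 6). The latest of these is hour 15, which is the earliest error review can start.

15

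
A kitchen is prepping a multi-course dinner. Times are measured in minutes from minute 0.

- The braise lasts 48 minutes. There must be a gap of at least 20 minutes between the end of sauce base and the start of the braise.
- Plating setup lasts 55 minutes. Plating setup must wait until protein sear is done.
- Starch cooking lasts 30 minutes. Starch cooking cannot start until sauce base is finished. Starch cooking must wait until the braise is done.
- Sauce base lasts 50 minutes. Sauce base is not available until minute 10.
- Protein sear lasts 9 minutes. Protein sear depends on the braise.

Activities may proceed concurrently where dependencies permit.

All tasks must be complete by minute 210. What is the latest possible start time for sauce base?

Plating setup has no dependents, so it just needs to finish by minute 210. Starting by 210 − 55 = minute 155 achieves that.
Protein sear has to be done before plating setup (must start by minute 155). That means finishing by minute 155, i.e. starting by 155 − 9 = minute 146.
Starch cooking has no dependents, so it just needs to finish by minute 210. Starting by 210 − 30 = minute 180 achieves that.
The braise feeds protein sear (must start by minute 146); starch cooking (must start by minute 180). Taking the minimum, the braise must finish by minute 146 and start by 146 − 48 = minute 98.
Sauce base must finish in time for the braise (must start by minute 98, minus 20-minute gap → minute 78); starch cooking (must start by minute 180). The tightest is minute 78, so sauce base must start by 78 − 50 = minute 28.

28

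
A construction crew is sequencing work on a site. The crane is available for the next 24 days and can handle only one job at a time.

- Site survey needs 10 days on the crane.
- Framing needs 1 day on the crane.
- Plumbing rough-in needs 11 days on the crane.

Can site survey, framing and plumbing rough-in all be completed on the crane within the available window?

Yes

Running back to back, the jobs need 10 + 1 + 11 = 22 days on the crane.
Since 22 ≤ 24, they fit within the window.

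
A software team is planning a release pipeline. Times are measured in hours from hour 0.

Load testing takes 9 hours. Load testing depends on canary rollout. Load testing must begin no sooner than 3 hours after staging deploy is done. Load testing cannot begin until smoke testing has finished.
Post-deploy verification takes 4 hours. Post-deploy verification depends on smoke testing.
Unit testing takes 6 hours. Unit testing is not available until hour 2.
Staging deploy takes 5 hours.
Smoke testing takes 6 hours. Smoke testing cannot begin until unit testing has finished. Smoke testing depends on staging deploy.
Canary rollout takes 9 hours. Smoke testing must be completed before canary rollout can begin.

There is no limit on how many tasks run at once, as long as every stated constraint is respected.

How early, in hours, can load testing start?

23

Nothing blocks staging deploy, so it runs from hour 0 to hour 5.
Unit testing waits on its own release at hour 2, so it starts at hour 2 and finishes at 2 + 6 = hour 8.
Smoke testing needs all of unit testing (finishes hour 8); staging deploy (finishes hour 5). That puts its earliest start at hour 8; it finishes at 8 + 6 = hour 14.
Canary rollout waits on smoke testing (finishes hour 14), so it starts at hour 14 and finishes at 14 + 9 = hour 23.
Load testing waits on canary rollout (finishes hour 23); staging deploy (finishes hour 5, plus 3-hour gap → hour 8); smoke testing (finishes hour 14). The latest of these is hour 23, which is the earliest load testing can start.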